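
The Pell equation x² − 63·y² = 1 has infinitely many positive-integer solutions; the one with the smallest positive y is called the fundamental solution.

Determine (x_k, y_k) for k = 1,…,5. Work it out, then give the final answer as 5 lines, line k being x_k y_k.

d=63: √d = [7; 1,14] (ℓ=2, even), read p_1/q_1
a_0=7:  p_0=7·1+0=7,  q_0=7·0+1=1
a_1=1:  p_1=1·7+1=8,  q_1=1·1+0=1
(x₁, y₁) = (8, 1);  8² − 63·1² = 1 ✓
(x_2, y_2) = (8·8 + 63·1·1, 8·1 + 1·8) = (127, 16)
(x_3, y_3) = (8·127 + 63·1·16, 8·16 + 1·127) = (2024, 255)
(x_4, y_4) = (8·2024 + 63·1·255, 8·255 + 1·2024) = (32257, 4064)
(x_5, y_5) = (8·32257 + 63·1·4064, 8·4064 + 1·32257) = (514088, 64769)

8 1
127 16
2024 255
32257 4064
514088 64769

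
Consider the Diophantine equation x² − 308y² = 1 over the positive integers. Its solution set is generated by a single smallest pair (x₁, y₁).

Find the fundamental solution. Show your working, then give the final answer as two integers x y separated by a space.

√308 → a₀=17, period (1,1,4,1,1,34); ℓ=6 even so k=5
a_0=17:  p_0=17·1+0=17,  q_0=17·0+1=1
…
a_4=1:  p_4=1·158+35=193,  q_4=1·9+2=11
a_5=1:  p_5=1·193+158=351,  q_5=1·11+9=20
fundamental: x₁=351, y₁=20  (since 123201 − 308·400 = 1)

351 20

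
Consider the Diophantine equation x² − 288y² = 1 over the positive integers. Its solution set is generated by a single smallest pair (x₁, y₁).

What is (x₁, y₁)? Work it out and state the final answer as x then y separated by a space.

√288 = [16; 1,32, …], period ℓ=2 (even) → k=1
i=0: a=16 ⇒ p=16, q=1
i=1: a=1 ⇒ p=17, q=1
(x₁, y₁) = (17, 1);  17² − 288·1² = 1 ✓

17 1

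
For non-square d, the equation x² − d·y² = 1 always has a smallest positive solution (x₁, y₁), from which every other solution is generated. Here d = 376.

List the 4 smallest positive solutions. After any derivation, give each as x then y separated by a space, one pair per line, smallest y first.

2143295 110532
9187426914049 473805365880
39382732335491159615 2031009343327438668
168817626601983862467148801 8706104341013491514496240

√376 → a₀=19, period (2,1,1,3,1,…,1,2,38); ℓ=16 even so k=15
k=0  a_k=19  p_k/q_k = 19/1
…
k=2  a_k=1  p_k/q_k = 58/3
…
k=10  a_k=2  p_k/q_k = 70621/3642
k=11  a_k=1  p_k/q_k = 99455/5129
…
k=14  a_k=1  p_k/q_k = 837427/43187
k=15  a_k=2  p_k/q_k = 2143295/110532
fundamental: x₁=2143295, y₁=110532  (since 4593713457025 − 376·12217323024 = 1)
(x_2, y_2) = (2143295·2143295 + 376·110532·110532, 2143295·110532 + 110532·2143295) = (9187426914049, 473805365880)
(x_3, y_3) = (2143295·9187426914049 + 376·110532·473805365880, 2143295·473805365880 + 110532·9187426914049) = (39382732335491159615, 2031009343327438668)
(x_4, y_4) = (2143295·39382732335491159615 + 376·110532·2031009343327438668, 2143295·2031009343327438668 + 110532·39382732335491159615) = (168817626601983862467148801, 8706104341013491514496240)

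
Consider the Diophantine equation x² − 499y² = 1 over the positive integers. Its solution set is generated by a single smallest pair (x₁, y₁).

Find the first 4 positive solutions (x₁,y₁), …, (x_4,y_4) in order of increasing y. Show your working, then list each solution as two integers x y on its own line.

√499 = [22; 2,1,21,1,2,44, …], period ℓ=6 (even) → k=5
i=0: a=22 ⇒ p=22, q=1
…
i=4: a=1 ⇒ p=1519, q=68
i=5: a=2 ⇒ p=4490, q=201
→ (4490, 201).  Check: 4490²=20160100, 499·201²=20160099, difference 1.
n=2: (4490,201)∘(4490,201) = (4490·4490+499·201·201, 4490·201+201·4490) = (40320199,1804980)
n=3: (40320199,1804980)∘(4490,201) = (4490·40320199+499·201·1804980, 4490·1804980+201·40320199) = (362075382530,16208720199)
n=4: (362075382530,16208720199)∘(4490,201) = (4490·362075382530+499·201·16208720199, 4490·16208720199+201·362075382530) = (3251436894799201,145554305582040)

4490 201
40320199 1804980
362075382530 16208720199
3251436894799201 145554305582040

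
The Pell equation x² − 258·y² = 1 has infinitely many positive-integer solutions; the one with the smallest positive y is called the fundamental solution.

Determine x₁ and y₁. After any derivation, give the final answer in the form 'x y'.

√258 → a₀=16, period (16,32); ℓ=2 even so k=1
k=0  a_k=16  p_k/q_k = 16/1
k=1  a_k=16  p_k/q_k = 257/16
(x₁, y₁) = (257, 16);  257² − 258·16² = 1 ✓

257 16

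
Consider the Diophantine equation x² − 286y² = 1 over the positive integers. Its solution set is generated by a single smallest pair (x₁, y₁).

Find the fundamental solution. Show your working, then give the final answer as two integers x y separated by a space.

561835 33222

√286 → a₀=16, period (1,10,3,3,2,3,3,10,1,32); ℓ=10 even so k=9
step 0: (16, 1)  from 16·(1,0) + (0,1)
…
step 5: (4397, 260)  from 2·(1911,113) + (575,34)
step 6: (15102, 893)  from 3·(4397,260) + (1911,113)
…
step 8: (512132, 30283)  from 10·(49703,2939) + (15102,893)
step 9: (561835, 33222)  from 1·(512132,30283) + (49703,2939)
→ (561835, 33222).  Check: 561835²=315658567225, 286·33222²=315658567224, difference 1.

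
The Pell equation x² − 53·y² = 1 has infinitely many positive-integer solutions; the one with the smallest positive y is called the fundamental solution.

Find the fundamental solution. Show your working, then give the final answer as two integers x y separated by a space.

66249 9100

√53 = [7; 3,1,1,3,14, …], period ℓ=5 (odd) → k=9
k=0  a_k=7  p_k/q_k = 7/1
k=1  a_k=3  p_k/q_k = 22/3
k=2  a_k=1  p_k/q_k = 29/4
k=3  a_k=1  p_k/q_k = 51/7
…
k=5  a_k=14  p_k/q_k = 2599/357
…
k=7  a_k=1  p_k/q_k = 10578/1453
k=8  a_k=1  p_k/q_k = 18557/2549
k=9  a_k=3  p_k/q_k = 66249/9100
fundamental: x₁=66249, y₁=9100  (since 4388930001 − 53·82810000 = 1)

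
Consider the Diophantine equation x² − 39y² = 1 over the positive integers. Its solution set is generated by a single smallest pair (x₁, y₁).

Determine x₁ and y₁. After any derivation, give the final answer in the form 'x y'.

√39 → a₀=6, period (4,12); ℓ=2 even so k=1
i=0: a=6 ⇒ p=6, q=1
i=1: a=4 ⇒ p=25, q=4
fundamental: x₁=25, y₁=4  (since 625 − 39·16 = 1)

25 4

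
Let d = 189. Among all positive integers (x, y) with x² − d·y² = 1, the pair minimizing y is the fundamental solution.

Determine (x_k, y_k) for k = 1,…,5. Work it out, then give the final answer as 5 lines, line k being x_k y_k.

d=189: √d = [13; 1,2,1,26] (ℓ=4, even), read p_3/q_3
a_0=13:  p_0=13·1+0=13,  q_0=13·0+1=1
a_1=1:  p_1=1·13+1=14,  q_1=1·1+0=1
a_2=2:  p_2=2·14+13=41,  q_2=2·1+1=3
a_3=1:  p_3=1·41+14=55,  q_3=1·3+1=4
(x₁, y₁) = (55, 4);  55² − 189·4² = 1 ✓
(55+4√189)^2 = 6049 + 440√189
(55+4√189)^3 = 665335 + 48396√189
(55+4√189)^4 = 73180801 + 5323120√189
(55+4√189)^5 = 8049222775 + 585494804√189

55 4
6049 440
665335 48396
73180801 5323120
8049222775 585494804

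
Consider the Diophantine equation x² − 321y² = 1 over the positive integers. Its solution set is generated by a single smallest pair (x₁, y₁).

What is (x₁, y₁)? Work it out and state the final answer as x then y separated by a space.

√321 = [17; 1,10,1,34, …], period ℓ=4 (even) → k=3
a_0=17:  p_0=17·1+0=17,  q_0=17·0+1=1
a_1=1:  p_1=1·17+1=18,  q_1=1·1+0=1
a_2=10:  p_2=10·18+17=197,  q_2=10·1+1=11
a_3=1:  p_3=1·197+18=215,  q_3=1·11+1=12
(x₁, y₁) = (215, 12);  215² − 321·12² = 1 ✓

215 12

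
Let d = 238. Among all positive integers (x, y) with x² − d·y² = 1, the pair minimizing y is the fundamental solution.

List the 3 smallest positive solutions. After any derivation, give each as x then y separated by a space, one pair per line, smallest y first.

11663 756
272051137 17634456
6345864809999 411341319900

√238 → a₀=15, period (2,2,1,14,1,2,2,30); ℓ=8 even so k=7
i=0: a=15 ⇒ p=15, q=1
…
i=2: a=2 ⇒ p=77, q=5
i=3: a=1 ⇒ p=108, q=7
i=4: a=14 ⇒ p=1589, q=103
i=5: a=1 ⇒ p=1697, q=110
i=6: a=2 ⇒ p=4983, q=323
i=7: a=2 ⇒ p=11663, q=756
fundamental: x₁=11663, y₁=756  (since 136025569 − 238·571536 = 1)
(x_2, y_2) = (11663·11663 + 238·756·756, 11663·756 + 756·11663) = (272051137, 17634456)
(x_3, y_3) = (11663·272051137 + 238·756·17634456, 11663·17634456 + 756·272051137) = (6345864809999, 411341319900)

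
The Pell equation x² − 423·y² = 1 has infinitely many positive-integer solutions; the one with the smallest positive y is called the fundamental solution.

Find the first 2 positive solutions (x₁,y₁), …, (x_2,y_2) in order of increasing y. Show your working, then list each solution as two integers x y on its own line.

[20; 1,1,3,4,3,1,1,40] for √423; ℓ=8 ⇒ convergent index 7
step 0: (20, 1)  from 20·(1,0) + (0,1)
step 1: (21, 1)  from 1·(20,1) + (1,0)
…
step 4: (617, 30)  from 4·(144,7) + (41,2)
step 5: (1995, 97)  from 3·(617,30) + (144,7)
step 6: (2612, 127)  from 1·(1995,97) + (617,30)
step 7: (4607, 224)  from 1·(2612,127) + (1995,97)
→ (4607, 224).  Check: 4607²=21224449, 423·224²=21224448, difference 1.
k=2:  x_2 = 4607·4607+423·224·224 = 42448897,  y_2 = 4607·224+224·4607 = 2063936

4607 224
42448897 2063936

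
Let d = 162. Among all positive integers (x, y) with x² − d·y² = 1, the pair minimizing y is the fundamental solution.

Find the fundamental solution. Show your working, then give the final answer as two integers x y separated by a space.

d=162: √d = [12; 1,2,1,2,12,2,1,2,1,24] (ℓ=10, even), read p_9/q_9
a_0=12:  p_0=12·1+0=12,  q_0=12·0+1=1
a_1=1:  p_1=1·12+1=13,  q_1=1·1+0=1
a_2=2:  p_2=2·13+12=38,  q_2=2·1+1=3
…
a_6=2:  p_6=2·1731+140=3602,  q_6=2·136+11=283
…
a_8=2:  p_8=2·5333+3602=14268,  q_8=2·419+283=1121
a_9=1:  p_9=1·14268+5333=19601,  q_9=1·1121+419=1540
fundamental: x₁=19601, y₁=1540  (since 384199201 − 162·2371600 = 1)

19601 1540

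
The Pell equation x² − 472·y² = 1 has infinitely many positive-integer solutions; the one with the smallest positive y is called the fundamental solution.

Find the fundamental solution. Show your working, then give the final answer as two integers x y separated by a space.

306917 14127

√472 = [21; 1,2,1,1,1,…,2,1,42, …], period ℓ=14 (even) → k=13
i=0: a=21 ⇒ p=21, q=1
i=1: a=1 ⇒ p=22, q=1
…
i=4: a=1 ⇒ p=152, q=7
…
i=6: a=4 ⇒ p=1108, q=51
i=7: a=5 ⇒ p=5779, q=266
…
i=9: a=1 ⇒ p=30003, q=1381
…
i=12: a=2 ⇒ p=222687, q=10250
i=13: a=1 ⇒ p=306917, q=14127
(x₁, y₁) = (306917, 14127);  306917² − 472·14127² = 1 ✓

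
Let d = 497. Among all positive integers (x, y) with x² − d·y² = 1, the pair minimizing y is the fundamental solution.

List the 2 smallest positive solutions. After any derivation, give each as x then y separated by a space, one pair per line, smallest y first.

√497 = [22; 3,2,2,5,6,5,2,2,3,44, …], period ℓ=10 (even) → k=9
i=0: a=22 ⇒ p=22, q=1
…
i=3: a=2 ⇒ p=379, q=17
i=4: a=5 ⇒ p=2051, q=92
…
i=6: a=5 ⇒ p=65476, q=2937
i=7: a=2 ⇒ p=143637, q=6443
i=8: a=2 ⇒ p=352750, q=15823
i=9: a=3 ⇒ p=1201887, q=53912
fundamental: x₁=1201887, y₁=53912  (since 1444532360769 − 497·2906503744 = 1)
k=2:  x_2 = 1201887·1201887+497·53912·53912 = 2889064721537,  y_2 = 1201887·53912+53912·1201887 = 129592263888

1201887 53912
2889064721537 129592263888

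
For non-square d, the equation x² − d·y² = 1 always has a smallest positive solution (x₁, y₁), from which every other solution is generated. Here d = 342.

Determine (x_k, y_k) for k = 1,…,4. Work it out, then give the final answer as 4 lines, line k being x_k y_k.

√342 → a₀=18, period (2,36); ℓ=2 even so k=1
i=0: a=18 ⇒ p=18, q=1
i=1: a=2 ⇒ p=37, q=2
(x₁, y₁) = (37, 2);  37² − 342·2² = 1 ✓
k=2:  x_2 = 37·37+342·2·2 = 2737,  y_2 = 37·2+2·37 = 148
k=3:  x_3 = 37·2737+342·2·148 = 202501,  y_3 = 37·148+2·2737 = 10950
k=4:  x_4 = 37·202501+342·2·10950 = 14982337,  y_4 = 37·10950+2·202501 = 810152

37 2
2737 148
202501 10950
14982337 810152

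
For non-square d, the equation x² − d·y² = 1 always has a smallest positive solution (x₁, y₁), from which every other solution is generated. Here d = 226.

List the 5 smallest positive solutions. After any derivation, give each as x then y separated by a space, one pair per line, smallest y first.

451 30
406801 27060
366934051 24408090
330974107201 22016070120
298538277761251 19858470840150

√226 → a₀=15, period (30); ℓ=1 odd so k=1
step 0: (15, 1)  from 15·(1,0) + (0,1)
step 1: (451, 30)  from 30·(15,1) + (1,0)
(x₁, y₁) = (451, 30);  451² − 226·30² = 1 ✓
k=2:  x_2 = 451·451+226·30·30 = 406801,  y_2 = 451·30+30·451 = 27060
k=3:  x_3 = 451·406801+226·30·27060 = 366934051,  y_3 = 451·27060+30·406801 = 24408090
k=4:  x_4 = 451·366934051+226·30·24408090 = 330974107201,  y_4 = 451·24408090+30·366934051 = 22016070120
k=5:  x_5 = 451·330974107201+226·30·22016070120 = 298538277761251,  y_5 = 451·22016070120+30·330974107201 = 19858470840150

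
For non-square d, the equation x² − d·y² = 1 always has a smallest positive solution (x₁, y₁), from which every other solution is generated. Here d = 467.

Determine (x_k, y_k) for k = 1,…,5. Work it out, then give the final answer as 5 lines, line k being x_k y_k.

1625626 75225
5285319783751 244575431700
17183906517558380626 795176361465413175
55869210433019434807260001 2585318735566902940613400
181644882158758119549456134390626 8405522709648569143113732563625

[21; 1,1,1,1,3,…,1,1,42] for √467; ℓ=14 ⇒ convergent index 13
k=0  a_k=21  p_k/q_k = 21/1
…
k=2  a_k=1  p_k/q_k = 43/2
…
k=5  a_k=3  p_k/q_k = 389/18
…
k=8  a_k=3  p_k/q_k = 82767/3830
…
k=11  a_k=1  p_k/q_k = 633697/29324
k=12  a_k=1  p_k/q_k = 991929/45901
k=13  a_k=1  p_k/q_k = 1625626/75225
→ (1625626, 75225).  Check: 1625626²=2642659891876, 467·75225²=2642659891875, difference 1.
(x_2, y_2) = (1625626·1625626 + 467·75225·75225, 1625626·75225 + 75225·1625626) = (5285319783751, 244575431700)
(x_3, y_3) = (1625626·5285319783751 + 467·75225·244575431700, 1625626·244575431700 + 75225·5285319783751) = (17183906517558380626, 795176361465413175)
(x_4, y_4) = (1625626·17183906517558380626 + 467·75225·795176361465413175, 1625626·795176361465413175 + 75225·17183906517558380626) = (55869210433019434807260001, 2585318735566902940613400)
(x_5, y_5) = (1625626·55869210433019434807260001 + 467·75225·2585318735566902940613400, 1625626·2585318735566902940613400 + 75225·55869210433019434807260001) = (181644882158758119549456134390626, 8405522709648569143113732563625)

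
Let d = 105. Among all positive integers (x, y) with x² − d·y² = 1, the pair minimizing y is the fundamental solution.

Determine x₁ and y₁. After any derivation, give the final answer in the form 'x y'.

41 4

d=105: √d = [10; 4,20] (ℓ=2, even), read p_1/q_1
a_0=10:  p_0=10·1+0=10,  q_0=10·0+1=1
a_1=4:  p_1=4·10+1=41,  q_1=4·1+0=4
→ (41, 4).  Check: 41²=1681, 105·4²=1680, difference 1.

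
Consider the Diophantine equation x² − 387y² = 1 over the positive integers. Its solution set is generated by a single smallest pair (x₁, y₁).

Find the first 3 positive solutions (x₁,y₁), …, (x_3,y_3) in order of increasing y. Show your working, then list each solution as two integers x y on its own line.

3482 177
24248647 1232628
168867574226 8584021215

[19; 1,2,19,2,1,38] for √387; ℓ=6 ⇒ convergent index 5
a_0=19:  p_0=19·1+0=19,  q_0=19·0+1=1
a_1=1:  p_1=1·19+1=20,  q_1=1·1+0=1
a_2=2:  p_2=2·20+19=59,  q_2=2·1+1=3
…
a_4=2:  p_4=2·1141+59=2341,  q_4=2·58+3=119
a_5=1:  p_5=1·2341+1141=3482,  q_5=1·119+58=177
(x₁, y₁) = (3482, 177);  3482² − 387·177² = 1 ✓
n=2: (3482,177)∘(3482,177) = (3482·3482+387·177·177, 3482·177+177·3482) = (24248647,1232628)
n=3: (24248647,1232628)∘(3482,177) = (3482·24248647+387·177·1232628, 3482·1232628+177·24248647) = (168867574226,8584021215)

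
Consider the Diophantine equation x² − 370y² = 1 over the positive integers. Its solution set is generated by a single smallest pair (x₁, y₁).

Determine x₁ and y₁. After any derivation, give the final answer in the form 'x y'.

213859 11118

√370 = [19; 4,4,38, …], period ℓ=3 (odd) → k=5
i=0: a=19 ⇒ p=19, q=1
i=1: a=4 ⇒ p=77, q=4
i=2: a=4 ⇒ p=327, q=17
i=3: a=38 ⇒ p=12503, q=650
i=4: a=4 ⇒ p=50339, q=2617
i=5: a=4 ⇒ p=213859, q=11118
fundamental: x₁=213859, y₁=11118  (since 45735671881 − 370·123609924 = 1)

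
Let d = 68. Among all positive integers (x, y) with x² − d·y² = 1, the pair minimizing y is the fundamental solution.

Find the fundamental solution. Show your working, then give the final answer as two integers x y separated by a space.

√68 = [8; 4,16, …], period ℓ=2 (even) → k=1
i=0: a=8 ⇒ p=8, q=1
i=1: a=4 ⇒ p=33, q=4
(x₁, y₁) = (33, 4);  33² − 68·4² = 1 ✓

33 4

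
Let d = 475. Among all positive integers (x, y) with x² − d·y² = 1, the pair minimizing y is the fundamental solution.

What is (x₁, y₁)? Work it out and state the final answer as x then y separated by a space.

57799 2652

[21; 1,3,1,6,2,6,1,3,1,42] for √475; ℓ=10 ⇒ convergent index 9
a_0=21:  p_0=21·1+0=21,  q_0=21·0+1=1
a_1=1:  p_1=1·21+1=22,  q_1=1·1+0=1
a_2=3:  p_2=3·22+21=87,  q_2=3·1+1=4
…
a_4=6:  p_4=6·109+87=741,  q_4=6·5+4=34
…
a_8=3:  p_8=3·11878+10287=45921,  q_8=3·545+472=2107
a_9=1:  p_9=1·45921+11878=57799,  q_9=1·2107+545=2652
(x₁, y₁) = (57799, 2652);  57799² − 475·2652² = 1 ✓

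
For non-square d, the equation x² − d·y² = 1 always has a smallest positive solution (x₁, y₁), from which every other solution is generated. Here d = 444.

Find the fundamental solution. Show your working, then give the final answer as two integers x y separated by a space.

√444 → a₀=21, period (14,42); ℓ=2 even so k=1
a_0=21:  p_0=21·1+0=21,  q_0=21·0+1=1
a_1=14:  p_1=14·21+1=295,  q_1=14·1+0=14
(x₁, y₁) = (295, 14);  295² − 444·14² = 1 ✓

295 14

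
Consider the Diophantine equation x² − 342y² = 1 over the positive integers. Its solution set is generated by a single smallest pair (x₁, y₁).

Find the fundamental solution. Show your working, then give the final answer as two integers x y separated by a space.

√342 = [18; 2,36, …], period ℓ=2 (even) → k=1
i=0: a=18 ⇒ p=18, q=1
i=1: a=2 ⇒ p=37, q=2
(x₁, y₁) = (37, 2);  37² − 342·2² = 1 ✓

37 2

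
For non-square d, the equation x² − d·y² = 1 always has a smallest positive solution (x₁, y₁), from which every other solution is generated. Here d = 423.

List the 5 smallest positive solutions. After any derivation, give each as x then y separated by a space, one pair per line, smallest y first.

4607 224
42448897 2063936
391124132351 19017106080
3603817713033217 175223613357184
33205576016763929087 1614510354455987296

d=423: √d = [20; 1,1,3,4,3,1,1,40] (ℓ=8, even), read p_7/q_7
step 0: (20, 1)  from 20·(1,0) + (0,1)
step 1: (21, 1)  from 1·(20,1) + (1,0)
step 2: (41, 2)  from 1·(21,1) + (20,1)
…
step 4: (617, 30)  from 4·(144,7) + (41,2)
…
step 6: (2612, 127)  from 1·(1995,97) + (617,30)
step 7: (4607, 224)  from 1·(2612,127) + (1995,97)
→ (4607, 224).  Check: 4607²=21224449, 423·224²=21224448, difference 1.
(x_2, y_2) = (4607·4607 + 423·224·224, 4607·224 + 224·4607) = (42448897, 2063936)
(x_3, y_3) = (4607·42448897 + 423·224·2063936, 4607·2063936 + 224·42448897) = (391124132351, 19017106080)
(x_4, y_4) = (4607·391124132351 + 423·224·19017106080, 4607·19017106080 + 224·391124132351) = (3603817713033217, 175223613357184)
(x_5, y_5) = (4607·3603817713033217 + 423·224·175223613357184, 4607·175223613357184 + 224·3603817713033217) = (33205576016763929087, 1614510354455987296)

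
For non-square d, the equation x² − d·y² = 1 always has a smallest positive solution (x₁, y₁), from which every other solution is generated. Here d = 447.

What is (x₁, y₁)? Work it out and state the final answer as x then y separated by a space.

148 7

d=447: √d = [21; 7,42] (ℓ=2, even), read p_1/q_1
k=0  a_k=21  p_k/q_k = 21/1
k=1  a_k=7  p_k/q_k = 148/7
→ (148, 7).  Check: 148²=21904, 447·7²=21903, difference 1.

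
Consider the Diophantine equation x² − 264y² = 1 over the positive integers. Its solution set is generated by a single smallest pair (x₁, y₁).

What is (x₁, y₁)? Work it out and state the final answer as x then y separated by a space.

65 4

d=264: √d = [16; 4,32] (ℓ=2, even), read p_1/q_1
step 0: (16, 1)  from 16·(1,0) + (0,1)
step 1: (65, 4)  from 4·(16,1) + (1,0)
→ (65, 4).  Check: 65²=4225, 264·4²=4224, difference 1.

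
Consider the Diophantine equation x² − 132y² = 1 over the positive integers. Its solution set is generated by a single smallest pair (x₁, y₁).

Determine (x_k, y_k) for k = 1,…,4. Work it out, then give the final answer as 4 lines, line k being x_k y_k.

√132 → a₀=11, period (2,22); ℓ=2 even so k=1
k=0  a_k=11  p_k/q_k = 11/1
k=1  a_k=2  p_k/q_k = 23/2
(x₁, y₁) = (23, 2);  23² − 132·2² = 1 ✓
(x_2, y_2) = (23·23 + 132·2·2, 23·2 + 2·23) = (1057, 92)
(x_3, y_3) = (23·1057 + 132·2·92, 23·92 + 2·1057) = (48599, 4230)
(x_4, y_4) = (23·48599 + 132·2·4230, 23·4230 + 2·48599) = (2234497, 194488)

23 2
1057 92
48599 4230
2234497 194488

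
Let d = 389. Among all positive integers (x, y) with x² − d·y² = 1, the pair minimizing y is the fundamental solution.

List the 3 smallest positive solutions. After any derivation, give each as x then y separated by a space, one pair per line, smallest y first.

d=389: √d = [19; 1,2,1,1,1,1,2,1,38] (ℓ=9, odd), read p_17/q_17
a_0=19:  p_0=19·1+0=19,  q_0=19·0+1=1
a_1=1:  p_1=1·19+1=20,  q_1=1·1+0=1
a_2=2:  p_2=2·20+19=59,  q_2=2·1+1=3
…
a_4=1:  p_4=1·79+59=138,  q_4=1·4+3=7
…
a_7=2:  p_7=2·355+217=927,  q_7=2·18+11=47
…
a_10=1:  p_10=1·49643+1282=50925,  q_10=1·2517+65=2582
…
a_14=1:  p_14=1·353911+202418=556329,  q_14=1·17944+10263=28207
…
a_16=2:  p_16=2·910240+556329=2376809,  q_16=2·46151+28207=120509
a_17=1:  p_17=1·2376809+910240=3287049,  q_17=1·120509+46151=166660
(x₁, y₁) = (3287049, 166660);  3287049² − 389·166660² = 1 ✓
(x_2, y_2) = (3287049·3287049 + 389·166660·166660, 3287049·166660 + 166660·3287049) = (21609382256801, 1095639172680)
(x_3, y_3) = (3287049·21609382256801 + 389·166660·1095639172680, 3287049·1095639172680 + 166660·21609382256801) = (142062196675667653449, 7202839293837075980)

3287049 166660
21609382256801 1095639172680
142062196675667653449 7202839293837075980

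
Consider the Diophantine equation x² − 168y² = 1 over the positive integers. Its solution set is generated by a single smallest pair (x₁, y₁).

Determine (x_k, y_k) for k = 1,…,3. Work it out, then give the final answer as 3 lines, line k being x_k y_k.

13 1
337 26
8749 675

d=168: √d = [12; 1,24] (ℓ=2, even), read p_1/q_1
a_0=12:  p_0=12·1+0=12,  q_0=12·0+1=1
a_1=1:  p_1=1·12+1=13,  q_1=1·1+0=1
(x₁, y₁) = (13, 1);  13² − 168·1² = 1 ✓
n=2: (13,1)∘(13,1) = (13·13+168·1·1, 13·1+1·13) = (337,26)
n=3: (337,26)∘(13,1) = (13·337+168·1·26, 13·26+1·337) = (8749,675)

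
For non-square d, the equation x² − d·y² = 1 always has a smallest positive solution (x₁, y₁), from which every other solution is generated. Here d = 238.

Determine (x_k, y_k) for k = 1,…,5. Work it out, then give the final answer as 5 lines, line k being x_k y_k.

[15; 2,2,1,14,1,2,2,30] for √238; ℓ=8 ⇒ convergent index 7
a_0=15:  p_0=15·1+0=15,  q_0=15·0+1=1
a_1=2:  p_1=2·15+1=31,  q_1=2·1+0=2
a_2=2:  p_2=2·31+15=77,  q_2=2·2+1=5
a_3=1:  p_3=1·77+31=108,  q_3=1·5+2=7
a_4=14:  p_4=14·108+77=1589,  q_4=14·7+5=103
a_5=1:  p_5=1·1589+108=1697,  q_5=1·103+7=110
a_6=2:  p_6=2·1697+1589=4983,  q_6=2·110+103=323
a_7=2:  p_7=2·4983+1697=11663,  q_7=2·323+110=756
fundamental: x₁=11663, y₁=756  (since 136025569 − 238·571536 = 1)
k=2:  x_2 = 11663·11663+238·756·756 = 272051137,  y_2 = 11663·756+756·11663 = 17634456
k=3:  x_3 = 11663·272051137+238·756·17634456 = 6345864809999,  y_3 = 11663·17634456+756·272051137 = 411341319900
k=4:  x_4 = 11663·6345864809999+238·756·411341319900 = 148023642285985537,  y_4 = 11663·411341319900+756·6345864809999 = 9594947610352944
k=5:  x_5 = 11663·148023642285985537+238·756·9594947610352944 = 3452799473617033826063,  y_5 = 11663·9594947610352944+756·148023642285985537 = 223811747547751451844

11663 756
272051137 17634456
6345864809999 411341319900
148023642285985537 9594947610352944
3452799473617033826063 223811747547751451844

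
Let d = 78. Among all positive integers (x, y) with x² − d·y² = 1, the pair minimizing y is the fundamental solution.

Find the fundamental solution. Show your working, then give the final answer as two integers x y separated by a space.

√78 = [8; 1,4,1,16, …], period ℓ=4 (even) → k=3
a_0=8:  p_0=8·1+0=8,  q_0=8·0+1=1
a_1=1:  p_1=1·8+1=9,  q_1=1·1+0=1
a_2=4:  p_2=4·9+8=44,  q_2=4·1+1=5
a_3=1:  p_3=1·44+9=53,  q_3=1·5+1=6
(x₁, y₁) = (53, 6);  53² − 78·6² = 1 ✓

53 6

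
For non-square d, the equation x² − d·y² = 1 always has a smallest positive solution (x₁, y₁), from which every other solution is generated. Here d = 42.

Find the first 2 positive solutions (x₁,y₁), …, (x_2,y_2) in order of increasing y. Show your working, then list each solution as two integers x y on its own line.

d=42: √d = [6; 2,12] (ℓ=2, even), read p_1/q_1
k=0  a_k=6  p_k/q_k = 6/1
k=1  a_k=2  p_k/q_k = 13/2
fundamental: x₁=13, y₁=2  (since 169 − 42·4 = 1)
(13+2√42)^2 = 337 + 52√42

13 2
337 52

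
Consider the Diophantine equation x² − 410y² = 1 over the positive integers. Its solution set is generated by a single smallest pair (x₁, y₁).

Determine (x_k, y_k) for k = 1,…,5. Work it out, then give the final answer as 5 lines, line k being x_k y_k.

81 4
13121 648
2125521 104972
344321281 17004816
55777922001 2754675220

[20; 4,40] for √410; ℓ=2 ⇒ convergent index 1
k=0  a_k=20  p_k/q_k = 20/1
k=1  a_k=4  p_k/q_k = 81/4
→ (81, 4).  Check: 81²=6561, 410·4²=6560, difference 1.
(81+4√410)^2 = 13121 + 648√410
(81+4√410)^3 = 2125521 + 104972√410
(81+4√410)^4 = 344321281 + 17004816√410
(81+4√410)^5 = 55777922001 + 2754675220√410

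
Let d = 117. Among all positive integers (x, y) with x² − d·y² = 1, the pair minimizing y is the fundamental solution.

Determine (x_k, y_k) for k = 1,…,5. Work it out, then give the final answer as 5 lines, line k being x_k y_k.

[10; 1,4,2,4,1,20] for √117; ℓ=6 ⇒ convergent index 5
step 0: (10, 1)  from 10·(1,0) + (0,1)
step 1: (11, 1)  from 1·(10,1) + (1,0)
step 2: (54, 5)  from 4·(11,1) + (10,1)
step 3: (119, 11)  from 2·(54,5) + (11,1)
step 4: (530, 49)  from 4·(119,11) + (54,5)
step 5: (649, 60)  from 1·(530,49) + (119,11)
fundamental: x₁=649, y₁=60  (since 421201 − 117·3600 = 1)
k=2:  x_2 = 649·649+117·60·60 = 842401,  y_2 = 649·60+60·649 = 77880
k=3:  x_3 = 649·842401+117·60·77880 = 1093435849,  y_3 = 649·77880+60·842401 = 101088180
k=4:  x_4 = 649·1093435849+117·60·101088180 = 1419278889601,  y_4 = 649·101088180+60·1093435849 = 131212379760
k=5:  x_5 = 649·1419278889601+117·60·131212379760 = 1842222905266249,  y_5 = 649·131212379760+60·1419278889601 = 170313567840300

649 60
842401 77880
1093435849 101088180
1419278889601 131212379760
1842222905266249 170313567840300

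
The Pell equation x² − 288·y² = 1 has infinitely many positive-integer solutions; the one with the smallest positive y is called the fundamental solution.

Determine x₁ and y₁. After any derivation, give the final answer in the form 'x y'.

√288 → a₀=16, period (1,32); ℓ=2 even so k=1
a_0=16:  p_0=16·1+0=16,  q_0=16·0+1=1
a_1=1:  p_1=1·16+1=17,  q_1=1·1+0=1
→ (17, 1).  Check: 17²=289, 288·1²=288, difference 1.

17 1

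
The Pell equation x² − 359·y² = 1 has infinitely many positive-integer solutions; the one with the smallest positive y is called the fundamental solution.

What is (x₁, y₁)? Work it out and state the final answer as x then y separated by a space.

[18; 1,17,1,36] for √359; ℓ=4 ⇒ convergent index 3
i=0: a=18 ⇒ p=18, q=1
i=1: a=1 ⇒ p=19, q=1
i=2: a=17 ⇒ p=341, q=18
i=3: a=1 ⇒ p=360, q=19
(x₁, y₁) = (360, 19);  360² − 359·19² = 1 ✓

360 19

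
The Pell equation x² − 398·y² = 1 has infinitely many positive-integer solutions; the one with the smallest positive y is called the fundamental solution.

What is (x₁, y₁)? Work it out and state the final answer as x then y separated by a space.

399 20

[19; 1,18,1,38] for √398; ℓ=4 ⇒ convergent index 3
step 0: (19, 1)  from 19·(1,0) + (0,1)
step 1: (20, 1)  from 1·(19,1) + (1,0)
step 2: (379, 19)  from 18·(20,1) + (19,1)
step 3: (399, 20)  from 1·(379,19) + (20,1)
fundamental: x₁=399, y₁=20  (since 159201 − 398·400 = 1)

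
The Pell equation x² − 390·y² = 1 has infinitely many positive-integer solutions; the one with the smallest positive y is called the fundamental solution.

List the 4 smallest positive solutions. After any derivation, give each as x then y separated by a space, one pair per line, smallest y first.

√390 = [19; 1,2,1,38, …], period ℓ=4 (even) → k=3
step 0: (19, 1)  from 19·(1,0) + (0,1)
…
step 2: (59, 3)  from 2·(20,1) + (19,1)
step 3: (79, 4)  from 1·(59,3) + (20,1)
fundamental: x₁=79, y₁=4  (since 6241 − 390·16 = 1)
k=2:  x_2 = 79·79+390·4·4 = 12481,  y_2 = 79·4+4·79 = 632
k=3:  x_3 = 79·12481+390·4·632 = 1971919,  y_3 = 79·632+4·12481 = 99852
k=4:  x_4 = 79·1971919+390·4·99852 = 311550721,  y_4 = 79·99852+4·1971919 = 15775984

79 4
12481 632
1971919 99852
311550721 15775984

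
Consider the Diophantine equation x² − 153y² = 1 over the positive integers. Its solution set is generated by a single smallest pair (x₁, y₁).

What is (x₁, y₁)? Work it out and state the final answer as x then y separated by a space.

√153 → a₀=12, period (2,1,2,2,2,1,2,24); ℓ=8 even so k=7
i=0: a=12 ⇒ p=12, q=1
i=1: a=2 ⇒ p=25, q=2
i=2: a=1 ⇒ p=37, q=3
i=3: a=2 ⇒ p=99, q=8
i=4: a=2 ⇒ p=235, q=19
i=5: a=2 ⇒ p=569, q=46
i=6: a=1 ⇒ p=804, q=65
i=7: a=2 ⇒ p=2177, q=176
→ (2177, 176).  Check: 2177²=4739329, 153·176²=4739328, difference 1.

2177 176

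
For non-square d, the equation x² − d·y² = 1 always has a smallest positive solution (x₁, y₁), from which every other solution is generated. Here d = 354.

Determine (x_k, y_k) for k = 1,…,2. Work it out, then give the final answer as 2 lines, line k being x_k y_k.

258065 13716
133195088449 7079239080

d=354: √d = [18; 1,4,2,2,18,2,2,4,1,36] (ℓ=10, even), read p_9/q_9
i=0: a=18 ⇒ p=18, q=1
i=1: a=1 ⇒ p=19, q=1
i=2: a=4 ⇒ p=94, q=5
…
i=5: a=18 ⇒ p=9351, q=497
…
i=8: a=4 ⇒ p=210294, q=11177
i=9: a=1 ⇒ p=258065, q=13716
fundamental: x₁=258065, y₁=13716  (since 66597544225 − 354·188128656 = 1)
(x_2, y_2) = (258065·258065 + 354·13716·13716, 258065·13716 + 13716·258065) = (133195088449, 7079239080)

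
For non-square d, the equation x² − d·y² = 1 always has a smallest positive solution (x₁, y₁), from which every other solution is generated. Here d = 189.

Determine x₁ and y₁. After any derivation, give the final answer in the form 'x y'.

55 4

[13; 1,2,1,26] for √189; ℓ=4 ⇒ convergent index 3
k=0  a_k=13  p_k/q_k = 13/1
…
k=2  a_k=2  p_k/q_k = 41/3
k=3  a_k=1  p_k/q_k = 55/4
→ (55, 4).  Check: 55²=3025, 189·4²=3024, difference 1.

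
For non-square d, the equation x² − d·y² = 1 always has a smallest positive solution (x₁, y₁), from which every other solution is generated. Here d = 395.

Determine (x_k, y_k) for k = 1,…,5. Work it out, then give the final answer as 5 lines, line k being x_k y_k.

√395 → a₀=19, period (1,6,1,38); ℓ=4 even so k=3
a_0=19:  p_0=19·1+0=19,  q_0=19·0+1=1
a_1=1:  p_1=1·19+1=20,  q_1=1·1+0=1
a_2=6:  p_2=6·20+19=139,  q_2=6·1+1=7
a_3=1:  p_3=1·139+20=159,  q_3=1·7+1=8
→ (159, 8).  Check: 159²=25281, 395·8²=25280, difference 1.
(159+8√395)^2 = 50561 + 2544√395
(159+8√395)^3 = 16078239 + 808984√395
(159+8√395)^4 = 5112829441 + 257254368√395
(159+8√395)^5 = 1625863683999 + 81806080040√395

159 8
50561 2544
16078239 808984
5112829441 257254368
1625863683999 81806080040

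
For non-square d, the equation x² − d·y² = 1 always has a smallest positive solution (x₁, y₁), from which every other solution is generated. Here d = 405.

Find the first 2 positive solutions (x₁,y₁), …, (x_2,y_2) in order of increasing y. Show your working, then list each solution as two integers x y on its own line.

161 8
51841 2576

√405 = [20; 8,40, …], period ℓ=2 (even) → k=1
a_0=20:  p_0=20·1+0=20,  q_0=20·0+1=1
a_1=8:  p_1=8·20+1=161,  q_1=8·1+0=8
→ (161, 8).  Check: 161²=25921, 405·8²=25920, difference 1.
n=2: (161,8)∘(161,8) = (161·161+405·8·8, 161·8+8·161) = (51841,2576)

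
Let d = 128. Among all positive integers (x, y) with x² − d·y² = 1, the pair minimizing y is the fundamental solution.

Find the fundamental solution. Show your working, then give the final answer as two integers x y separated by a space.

√128 → a₀=11, period (3,5,3,22); ℓ=4 even so k=3
a_0=11:  p_0=11·1+0=11,  q_0=11·0+1=1
a_1=3:  p_1=3·11+1=34,  q_1=3·1+0=3
a_2=5:  p_2=5·34+11=181,  q_2=5·3+1=16
a_3=3:  p_3=3·181+34=577,  q_3=3·16+3=51
(x₁, y₁) = (577, 51);  577² − 128·51² = 1 ✓

577 51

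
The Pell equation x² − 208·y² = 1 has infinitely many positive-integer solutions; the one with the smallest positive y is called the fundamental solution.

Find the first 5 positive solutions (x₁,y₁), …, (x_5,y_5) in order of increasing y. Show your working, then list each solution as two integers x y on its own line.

649 45
842401 58410
1093435849 75816135
1419278889601 98409284820
1842222905266249 127735175880225

√208 = [14; 2,2,1,2,2,28, …], period ℓ=6 (even) → k=5
i=0: a=14 ⇒ p=14, q=1
i=1: a=2 ⇒ p=29, q=2
i=2: a=2 ⇒ p=72, q=5
i=3: a=1 ⇒ p=101, q=7
i=4: a=2 ⇒ p=274, q=19
i=5: a=2 ⇒ p=649, q=45
→ (649, 45).  Check: 649²=421201, 208·45²=421200, difference 1.
(x_2, y_2) = (649·649 + 208·45·45, 649·45 + 45·649) = (842401, 58410)
(x_3, y_3) = (649·842401 + 208·45·58410, 649·58410 + 45·842401) = (1093435849, 75816135)
(x_4, y_4) = (649·1093435849 + 208·45·75816135, 649·75816135 + 45·1093435849) = (1419278889601, 98409284820)
(x_5, y_5) = (649·1419278889601 + 208·45·98409284820, 649·98409284820 + 45·1419278889601) = (1842222905266249, 127735175880225)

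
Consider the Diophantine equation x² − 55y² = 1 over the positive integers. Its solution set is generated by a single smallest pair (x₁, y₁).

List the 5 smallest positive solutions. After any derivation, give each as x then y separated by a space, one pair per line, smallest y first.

d=55: √d = [7; 2,2,2,14] (ℓ=4, even), read p_3/q_3
k=0  a_k=7  p_k/q_k = 7/1
k=1  a_k=2  p_k/q_k = 15/2
k=2  a_k=2  p_k/q_k = 37/5
k=3  a_k=2  p_k/q_k = 89/12
(x₁, y₁) = (89, 12);  89² − 55·12² = 1 ✓
(89+12√55)^2 = 15841 + 2136√55
(89+12√55)^3 = 2819609 + 380196√55
(89+12√55)^4 = 501874561 + 67672752√55
(89+12√55)^5 = 89330852249 + 12045369660√55

89 12
15841 2136
2819609 380196
501874561 67672752
89330852249 12045369660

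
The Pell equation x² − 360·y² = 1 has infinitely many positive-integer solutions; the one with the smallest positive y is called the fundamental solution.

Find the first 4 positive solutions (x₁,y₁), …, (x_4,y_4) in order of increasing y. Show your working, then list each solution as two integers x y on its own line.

19 1
721 38
27379 1443
1039681 54796

[18; 1,36] for √360; ℓ=2 ⇒ convergent index 1
k=0  a_k=18  p_k/q_k = 18/1
k=1  a_k=1  p_k/q_k = 19/1
fundamental: x₁=19, y₁=1  (since 361 − 360·1 = 1)
(x_2, y_2) = (19·19 + 360·1·1, 19·1 + 1·19) = (721, 38)
(x_3, y_3) = (19·721 + 360·1·38, 19·38 + 1·721) = (27379, 1443)
(x_4, y_4) = (19·27379 + 360·1·1443, 19·1443 + 1·27379) = (1039681, 54796)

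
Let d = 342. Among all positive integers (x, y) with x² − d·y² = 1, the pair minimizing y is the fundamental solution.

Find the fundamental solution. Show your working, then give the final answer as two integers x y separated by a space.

37 2

√342 = [18; 2,36, …], period ℓ=2 (even) → k=1
a_0=18:  p_0=18·1+0=18,  q_0=18·0+1=1
a_1=2:  p_1=2·18+1=37,  q_1=2·1+0=2
(x₁, y₁) = (37, 2);  37² − 342·2² = 1 ✓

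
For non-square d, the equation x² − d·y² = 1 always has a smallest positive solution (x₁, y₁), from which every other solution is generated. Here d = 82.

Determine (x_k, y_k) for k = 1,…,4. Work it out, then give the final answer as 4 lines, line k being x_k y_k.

163 18
53137 5868
17322499 1912950
5647081537 623615832

√82 = [9; 18, …], period ℓ=1 (odd) → k=1
i=0: a=9 ⇒ p=9, q=1
i=1: a=18 ⇒ p=163, q=18
→ (163, 18).  Check: 163²=26569, 82·18²=26568, difference 1.
n=2: (163,18)∘(163,18) = (163·163+82·18·18, 163·18+18·163) = (53137,5868)
n=3: (53137,5868)∘(163,18) = (163·53137+82·18·5868, 163·5868+18·53137) = (17322499,1912950)
n=4: (17322499,1912950)∘(163,18) = (163·17322499+82·18·1912950, 163·1912950+18·17322499) = (5647081537,623615832)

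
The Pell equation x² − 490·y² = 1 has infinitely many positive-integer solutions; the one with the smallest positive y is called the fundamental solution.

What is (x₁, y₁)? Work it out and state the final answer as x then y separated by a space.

√490 = [22; 7,2,1,4,4,4,1,2,7,44, …], period ℓ=10 (even) → k=9
a_0=22:  p_0=22·1+0=22,  q_0=22·0+1=1
a_1=7:  p_1=7·22+1=155,  q_1=7·1+0=7
a_2=2:  p_2=2·155+22=332,  q_2=2·7+1=15
…
a_6=4:  p_6=4·9607+2280=40708,  q_6=4·434+103=1839
a_7=1:  p_7=1·40708+9607=50315,  q_7=1·1839+434=2273
a_8=2:  p_8=2·50315+40708=141338,  q_8=2·2273+1839=6385
a_9=7:  p_9=7·141338+50315=1039681,  q_9=7·6385+2273=46968
fundamental: x₁=1039681, y₁=46968  (since 1080936581761 − 490·2205993024 = 1)

1039681 46968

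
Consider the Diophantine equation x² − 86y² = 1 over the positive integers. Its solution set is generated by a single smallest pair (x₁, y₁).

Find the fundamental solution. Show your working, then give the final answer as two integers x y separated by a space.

10405 1122

[9; 3,1,1,1,8,1,1,1,3,18] for √86; ℓ=10 ⇒ convergent index 9
a_0=9:  p_0=9·1+0=9,  q_0=9·0+1=1
a_1=3:  p_1=3·9+1=28,  q_1=3·1+0=3
…
a_4=1:  p_4=1·65+37=102,  q_4=1·7+4=11
…
a_7=1:  p_7=1·983+881=1864,  q_7=1·106+95=201
a_8=1:  p_8=1·1864+983=2847,  q_8=1·201+106=307
a_9=3:  p_9=3·2847+1864=10405,  q_9=3·307+201=1122
(x₁, y₁) = (10405, 1122);  10405² − 86·1122² = 1 ✓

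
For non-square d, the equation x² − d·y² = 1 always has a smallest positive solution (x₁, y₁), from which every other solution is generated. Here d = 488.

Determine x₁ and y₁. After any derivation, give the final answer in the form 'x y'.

243 11

[22; 11,44] for √488; ℓ=2 ⇒ convergent index 1
step 0: (22, 1)  from 22·(1,0) + (0,1)
step 1: (243, 11)  from 11·(22,1) + (1,0)
fundamental: x₁=243, y₁=11  (since 59049 − 488·121 = 1)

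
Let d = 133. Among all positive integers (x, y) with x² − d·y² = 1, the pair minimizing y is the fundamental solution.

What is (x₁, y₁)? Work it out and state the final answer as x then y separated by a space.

2588599 224460

√133 = [11; 1,1,7,5,1,…,1,1,22, …], period ℓ=16 (even) → k=15
step 0: (11, 1)  from 11·(1,0) + (0,1)
step 1: (12, 1)  from 1·(11,1) + (1,0)
…
step 3: (173, 15)  from 7·(23,2) + (12,1)
step 4: (888, 77)  from 5·(173,15) + (23,2)
step 5: (1061, 92)  from 1·(888,77) + (173,15)
…
step 7: (3010, 261)  from 1·(1949,169) + (1061,92)
…
step 10: (18948, 1643)  from 1·(10979,952) + (7969,691)
…
step 12: (168583, 14618)  from 5·(29927,2595) + (18948,1643)
…
step 14: (1378591, 119539)  from 1·(1210008,104921) + (168583,14618)
step 15: (2588599, 224460)  from 1·(1378591,119539) + (1210008,104921)
→ (2588599, 224460).  Check: 2588599²=6700844782801, 133·224460²=6700844782800, difference 1.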